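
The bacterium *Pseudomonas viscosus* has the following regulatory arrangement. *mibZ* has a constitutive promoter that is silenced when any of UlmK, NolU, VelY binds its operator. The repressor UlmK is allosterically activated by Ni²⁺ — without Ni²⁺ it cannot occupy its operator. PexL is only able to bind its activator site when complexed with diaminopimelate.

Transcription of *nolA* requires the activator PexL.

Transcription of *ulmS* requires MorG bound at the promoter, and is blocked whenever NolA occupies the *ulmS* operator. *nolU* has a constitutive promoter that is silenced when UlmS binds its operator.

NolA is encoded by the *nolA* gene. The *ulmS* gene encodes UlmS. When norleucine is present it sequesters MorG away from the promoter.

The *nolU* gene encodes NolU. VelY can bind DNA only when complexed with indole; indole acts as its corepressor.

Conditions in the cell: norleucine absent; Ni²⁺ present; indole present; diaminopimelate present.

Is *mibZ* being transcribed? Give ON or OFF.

Ni²⁺ is present, so UlmK is active.
Norleucine is absent, so MorG is active.
Diaminopimelate is present, so PexL is active.
No repressor is bound and PexL is active, so *nolA* is transcribed.
So NolA is produced and active.
With repressor NolA bound, *ulmS* is not transcribed.
So UlmS is not produced.
With no repressor bound, *nolU* is transcribed.
So NolU is produced and active.
Indole is present, so VelY is active.
With repressor UlmK bound, *mibZ* is not transcribed.

OFF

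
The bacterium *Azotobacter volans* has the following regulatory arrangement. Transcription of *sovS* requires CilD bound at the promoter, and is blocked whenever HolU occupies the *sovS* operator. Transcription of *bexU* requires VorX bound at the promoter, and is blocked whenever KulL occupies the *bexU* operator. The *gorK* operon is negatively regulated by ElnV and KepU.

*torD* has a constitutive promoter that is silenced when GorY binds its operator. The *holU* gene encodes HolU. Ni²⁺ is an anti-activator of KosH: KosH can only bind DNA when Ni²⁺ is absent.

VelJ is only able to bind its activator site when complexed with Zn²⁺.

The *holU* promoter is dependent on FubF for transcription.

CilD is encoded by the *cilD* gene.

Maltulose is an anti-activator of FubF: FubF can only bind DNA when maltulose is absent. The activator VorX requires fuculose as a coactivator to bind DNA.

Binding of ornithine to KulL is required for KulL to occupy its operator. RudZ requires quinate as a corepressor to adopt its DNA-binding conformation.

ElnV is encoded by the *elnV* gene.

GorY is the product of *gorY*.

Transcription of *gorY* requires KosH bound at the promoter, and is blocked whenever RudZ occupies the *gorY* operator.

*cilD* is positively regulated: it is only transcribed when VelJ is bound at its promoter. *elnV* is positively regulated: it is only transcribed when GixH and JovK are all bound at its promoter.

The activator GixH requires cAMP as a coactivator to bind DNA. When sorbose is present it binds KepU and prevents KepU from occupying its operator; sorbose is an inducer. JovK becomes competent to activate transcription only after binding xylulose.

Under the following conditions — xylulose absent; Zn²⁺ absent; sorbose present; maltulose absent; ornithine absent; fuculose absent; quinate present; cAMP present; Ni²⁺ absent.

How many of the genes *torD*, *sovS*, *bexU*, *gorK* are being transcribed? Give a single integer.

2

Quinate is present, so RudZ is active.
Ni²⁺ is absent, so KosH is active.
With repressor RudZ bound, *gorY* is not transcribed.
So GorY is not produced.
With no repressor bound, *torD* is transcribed.
→ *torD* is ON.
Zn²⁺ is absent, so VelJ is inactive.
Required activator VelJ is absent, so *cilD* is not transcribed.
So CilD is not produced.
Maltulose is absent, so FubF is active.
No repressor is bound and FubF is active, so *holU* is transcribed.
So HolU is produced and active.
With repressor HolU bound, *sovS* is not transcribed.
→ *sovS* is OFF.
Fuculose is absent, so VorX is inactive.
Ornithine is absent, so KulL is inactive.
Required activator VorX is absent, so *bexU* is not transcribed.
→ *bexU* is OFF.
cAMP is present, so GixH is active.
Xylulose is absent, so JovK is inactive.
Required activator JovK is absent, so *elnV* is not transcribed.
So ElnV is not produced.
Sorbose is present, so KepU is inactive.
With no repressor bound, *gorK* is transcribed.
→ *gorK* is ON.
2 of the 4 genes are transcribed.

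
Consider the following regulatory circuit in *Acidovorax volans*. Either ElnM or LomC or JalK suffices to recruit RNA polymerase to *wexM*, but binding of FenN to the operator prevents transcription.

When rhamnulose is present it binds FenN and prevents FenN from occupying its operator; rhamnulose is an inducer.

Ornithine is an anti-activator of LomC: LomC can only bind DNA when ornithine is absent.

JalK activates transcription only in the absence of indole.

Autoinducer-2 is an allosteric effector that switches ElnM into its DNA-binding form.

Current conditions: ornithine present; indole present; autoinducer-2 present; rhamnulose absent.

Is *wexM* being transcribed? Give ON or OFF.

Autoinducer-2 is present, so ElnM is active.
Ornithine is present, so LomC is inactive.
Indole is present, so JalK is inactive.
Rhamnulose is absent, so FenN is active.
With repressor FenN bound, *wexM* is not transcribed.

OFF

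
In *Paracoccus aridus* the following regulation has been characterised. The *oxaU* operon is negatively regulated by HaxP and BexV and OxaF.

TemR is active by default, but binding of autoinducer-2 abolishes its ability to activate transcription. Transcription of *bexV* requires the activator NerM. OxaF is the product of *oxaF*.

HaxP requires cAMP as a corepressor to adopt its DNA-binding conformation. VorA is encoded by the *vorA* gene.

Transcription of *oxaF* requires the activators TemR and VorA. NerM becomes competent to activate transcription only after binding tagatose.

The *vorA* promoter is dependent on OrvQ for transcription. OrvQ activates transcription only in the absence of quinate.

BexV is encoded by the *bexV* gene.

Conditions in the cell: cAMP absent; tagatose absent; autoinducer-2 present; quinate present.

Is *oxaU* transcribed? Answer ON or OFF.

cAMP is absent, so HaxP is inactive.
Tagatose is absent, so NerM is inactive.
Required activator NerM is absent, so *bexV* is not transcribed.
So BexV is not produced.
Autoinducer-2 is present, so TemR is inactive.
Quinate is present, so OrvQ is inactive.
Required activator OrvQ is absent, so *vorA* is not transcribed.
So VorA is not produced.
Required activator TemR is absent, so *oxaF* is not transcribed.
So OxaF is not produced.
With no repressor bound, *oxaU* is transcribed.

ON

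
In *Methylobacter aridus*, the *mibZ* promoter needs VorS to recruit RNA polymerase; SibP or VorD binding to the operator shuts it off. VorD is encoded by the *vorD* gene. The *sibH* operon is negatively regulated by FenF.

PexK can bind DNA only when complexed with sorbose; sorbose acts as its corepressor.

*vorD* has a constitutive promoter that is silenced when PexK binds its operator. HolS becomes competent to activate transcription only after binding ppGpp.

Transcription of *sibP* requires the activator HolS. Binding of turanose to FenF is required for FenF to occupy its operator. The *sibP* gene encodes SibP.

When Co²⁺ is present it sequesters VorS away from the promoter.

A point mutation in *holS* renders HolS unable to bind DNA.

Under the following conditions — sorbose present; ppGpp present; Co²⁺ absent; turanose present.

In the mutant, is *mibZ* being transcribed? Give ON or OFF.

ON

HolS is non-functional in this strain, so it has no effect.
Required activator HolS is absent, so *sibP* is not transcribed.
So SibP is not produced.
Sorbose is present, so PexK is active.
With repressor PexK bound, *vorD* is not transcribed.
So VorD is not produced.
Co²⁺ is absent, so VorS is active.
No repressor is bound and VorS is active, so *mibZ* is transcribed.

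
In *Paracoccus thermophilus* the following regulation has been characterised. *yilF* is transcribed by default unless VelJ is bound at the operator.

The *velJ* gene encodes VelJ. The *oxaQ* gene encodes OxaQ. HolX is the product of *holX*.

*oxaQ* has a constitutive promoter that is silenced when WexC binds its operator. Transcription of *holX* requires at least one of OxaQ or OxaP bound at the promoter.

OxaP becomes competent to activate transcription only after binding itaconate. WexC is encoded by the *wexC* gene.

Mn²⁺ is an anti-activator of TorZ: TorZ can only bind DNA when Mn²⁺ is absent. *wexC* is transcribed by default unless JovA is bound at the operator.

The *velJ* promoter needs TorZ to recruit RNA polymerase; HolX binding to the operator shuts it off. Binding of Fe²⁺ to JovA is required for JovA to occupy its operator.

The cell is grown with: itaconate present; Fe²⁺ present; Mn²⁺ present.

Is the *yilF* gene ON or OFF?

Fe²⁺ is present, so JovA is active.
With repressor JovA bound, *wexC* is not transcribed.
So WexC is not produced.
With no repressor bound, *oxaQ* is transcribed.
So OxaQ is produced and active.
Itaconate is present, so OxaP is active.
Activator OxaQ is present, so *holX* is transcribed.
So HolX is produced and active.
Mn²⁺ is present, so TorZ is inactive.
With repressor HolX bound, *velJ* is not transcribed.
So VelJ is not produced.
With no repressor bound, *yilF* is transcribed.

ON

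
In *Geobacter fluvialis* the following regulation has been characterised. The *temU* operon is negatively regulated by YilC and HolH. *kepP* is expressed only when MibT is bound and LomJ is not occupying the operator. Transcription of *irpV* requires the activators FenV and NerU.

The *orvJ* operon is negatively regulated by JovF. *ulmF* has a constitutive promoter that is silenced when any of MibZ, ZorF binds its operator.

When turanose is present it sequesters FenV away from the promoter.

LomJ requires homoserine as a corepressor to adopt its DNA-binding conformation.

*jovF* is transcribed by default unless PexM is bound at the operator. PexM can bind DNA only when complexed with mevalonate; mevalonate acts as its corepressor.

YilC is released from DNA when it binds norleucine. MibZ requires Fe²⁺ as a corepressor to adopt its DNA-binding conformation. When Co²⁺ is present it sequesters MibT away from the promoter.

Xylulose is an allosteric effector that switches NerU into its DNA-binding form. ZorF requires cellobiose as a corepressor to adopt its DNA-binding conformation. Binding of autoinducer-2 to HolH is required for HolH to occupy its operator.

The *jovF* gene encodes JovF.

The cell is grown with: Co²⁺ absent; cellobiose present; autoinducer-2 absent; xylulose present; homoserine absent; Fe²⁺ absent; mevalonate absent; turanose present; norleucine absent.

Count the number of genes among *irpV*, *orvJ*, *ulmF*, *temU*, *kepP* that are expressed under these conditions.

1

Turanose is present, so FenV is inactive.
Xylulose is present, so NerU is active.
Required activator FenV is absent, so *irpV* is not transcribed.
→ *irpV* is OFF.
Mevalonate is absent, so PexM is inactive.
With no repressor bound, *jovF* is transcribed.
So JovF is produced and active.
With repressor JovF bound, *orvJ* is not transcribed.
→ *orvJ* is OFF.
Fe²⁺ is absent, so MibZ is inactive.
Cellobiose is present, so ZorF is active.
With repressor ZorF bound, *ulmF* is not transcribed.
→ *ulmF* is OFF.
Norleucine is absent, so YilC is active.
Autoinducer-2 is absent, so HolH is inactive.
With repressor YilC bound, *temU* is not transcribed.
→ *temU* is OFF.
Homoserine is absent, so LomJ is inactive.
Co²⁺ is absent, so MibT is active.
No repressor is bound and MibT is active, so *kepP* is transcribed.
→ *kepP* is ON.
1 of the 5 genes is transcribed.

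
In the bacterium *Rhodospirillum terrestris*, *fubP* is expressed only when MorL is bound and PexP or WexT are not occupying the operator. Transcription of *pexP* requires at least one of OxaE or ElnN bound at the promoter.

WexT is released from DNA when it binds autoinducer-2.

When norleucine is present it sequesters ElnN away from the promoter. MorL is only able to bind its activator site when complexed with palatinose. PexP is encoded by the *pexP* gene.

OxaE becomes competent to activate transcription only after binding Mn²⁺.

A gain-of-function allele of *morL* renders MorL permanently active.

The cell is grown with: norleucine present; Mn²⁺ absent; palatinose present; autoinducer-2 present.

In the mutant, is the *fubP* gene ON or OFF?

ON

Mn²⁺ is absent, so OxaE is inactive.
Norleucine is present, so ElnN is inactive.
No activator is available at the *pexP* promoter, so *pexP* is not transcribed.
So PexP is not produced.
Autoinducer-2 is present, so WexT is inactive.
MorL is constitutively active in this strain.
No repressor is bound and MorL is active, so *fubP* is transcribed.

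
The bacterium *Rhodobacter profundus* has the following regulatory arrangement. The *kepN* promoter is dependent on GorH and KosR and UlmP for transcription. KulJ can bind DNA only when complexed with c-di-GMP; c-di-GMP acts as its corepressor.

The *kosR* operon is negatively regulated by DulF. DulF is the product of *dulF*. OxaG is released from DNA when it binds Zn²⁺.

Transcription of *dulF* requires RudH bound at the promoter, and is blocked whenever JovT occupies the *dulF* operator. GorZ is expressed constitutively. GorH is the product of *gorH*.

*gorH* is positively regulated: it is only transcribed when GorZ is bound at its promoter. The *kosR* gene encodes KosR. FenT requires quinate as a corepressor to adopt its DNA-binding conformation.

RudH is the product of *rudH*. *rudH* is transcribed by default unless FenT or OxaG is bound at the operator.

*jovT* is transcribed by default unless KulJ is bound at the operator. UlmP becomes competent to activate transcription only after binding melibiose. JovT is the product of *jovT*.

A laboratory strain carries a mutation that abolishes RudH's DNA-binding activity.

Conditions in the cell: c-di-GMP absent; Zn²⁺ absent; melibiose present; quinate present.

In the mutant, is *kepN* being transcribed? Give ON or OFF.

GorZ is produced constitutively and is active.
No repressor is bound and GorZ is active, so *gorH* is transcribed.
So GorH is produced and active.
c-di-GMP is absent, so KulJ is inactive.
With no repressor bound, *jovT* is transcribed.
So JovT is produced and active.
RudH is non-functional in this strain, so it has no effect.
With repressor JovT bound, *dulF* is not transcribed.
So DulF is not produced.
With no repressor bound, *kosR* is transcribed.
So KosR is produced and active.
Melibiose is present, so UlmP is active.
No repressor is bound and GorH and KosR and UlmP are active, so *kepN* is transcribed.

ON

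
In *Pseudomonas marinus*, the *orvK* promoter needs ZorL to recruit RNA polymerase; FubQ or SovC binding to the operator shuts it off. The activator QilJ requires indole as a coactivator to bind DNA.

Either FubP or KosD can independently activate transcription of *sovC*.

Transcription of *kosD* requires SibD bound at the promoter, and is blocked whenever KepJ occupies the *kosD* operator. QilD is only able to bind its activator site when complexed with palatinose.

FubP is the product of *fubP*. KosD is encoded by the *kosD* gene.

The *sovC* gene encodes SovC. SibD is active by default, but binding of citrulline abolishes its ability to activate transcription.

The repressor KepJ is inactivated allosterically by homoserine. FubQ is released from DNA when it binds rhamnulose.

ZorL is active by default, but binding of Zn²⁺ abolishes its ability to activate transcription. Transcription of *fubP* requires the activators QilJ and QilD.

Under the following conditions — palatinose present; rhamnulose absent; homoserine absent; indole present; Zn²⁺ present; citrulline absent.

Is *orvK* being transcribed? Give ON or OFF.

OFF

Rhamnulose is absent, so FubQ is active.
Zn²⁺ is present, so ZorL is inactive.
Indole is present, so QilJ is active.
Palatinose is present, so QilD is active.
No repressor is bound and QilJ and QilD are active, so *fubP* is transcribed.
So FubP is produced and active.
Homoserine is absent, so KepJ is active.
Citrulline is absent, so SibD is active.
With repressor KepJ bound, *kosD* is not transcribed.
So KosD is not produced.
Activator FubP is present, so *sovC* is transcribed.
So SovC is produced and active.
With repressor FubQ bound, *orvK* is not transcribed.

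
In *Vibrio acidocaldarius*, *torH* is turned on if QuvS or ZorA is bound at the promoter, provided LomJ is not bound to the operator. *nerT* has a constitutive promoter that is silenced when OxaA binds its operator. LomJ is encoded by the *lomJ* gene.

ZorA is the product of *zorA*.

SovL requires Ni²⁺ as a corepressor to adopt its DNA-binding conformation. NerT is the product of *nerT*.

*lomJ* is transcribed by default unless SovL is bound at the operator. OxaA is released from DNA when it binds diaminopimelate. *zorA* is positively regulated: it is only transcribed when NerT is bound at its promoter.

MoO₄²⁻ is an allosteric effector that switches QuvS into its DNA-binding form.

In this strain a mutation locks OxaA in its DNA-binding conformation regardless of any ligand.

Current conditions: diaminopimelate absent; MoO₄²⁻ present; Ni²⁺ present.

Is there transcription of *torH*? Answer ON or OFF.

MoO₄²⁻ is present, so QuvS is active.
OxaA is constitutively active in this strain.
With repressor OxaA bound, *nerT* is not transcribed.
So NerT is not produced.
Required activator NerT is absent, so *zorA* is not transcribed.
So ZorA is not produced.
Ni²⁺ is present, so SovL is active.
With repressor SovL bound, *lomJ* is not transcribed.
So LomJ is not produced.
Activator QuvS is present, so *torH* is transcribed.

ON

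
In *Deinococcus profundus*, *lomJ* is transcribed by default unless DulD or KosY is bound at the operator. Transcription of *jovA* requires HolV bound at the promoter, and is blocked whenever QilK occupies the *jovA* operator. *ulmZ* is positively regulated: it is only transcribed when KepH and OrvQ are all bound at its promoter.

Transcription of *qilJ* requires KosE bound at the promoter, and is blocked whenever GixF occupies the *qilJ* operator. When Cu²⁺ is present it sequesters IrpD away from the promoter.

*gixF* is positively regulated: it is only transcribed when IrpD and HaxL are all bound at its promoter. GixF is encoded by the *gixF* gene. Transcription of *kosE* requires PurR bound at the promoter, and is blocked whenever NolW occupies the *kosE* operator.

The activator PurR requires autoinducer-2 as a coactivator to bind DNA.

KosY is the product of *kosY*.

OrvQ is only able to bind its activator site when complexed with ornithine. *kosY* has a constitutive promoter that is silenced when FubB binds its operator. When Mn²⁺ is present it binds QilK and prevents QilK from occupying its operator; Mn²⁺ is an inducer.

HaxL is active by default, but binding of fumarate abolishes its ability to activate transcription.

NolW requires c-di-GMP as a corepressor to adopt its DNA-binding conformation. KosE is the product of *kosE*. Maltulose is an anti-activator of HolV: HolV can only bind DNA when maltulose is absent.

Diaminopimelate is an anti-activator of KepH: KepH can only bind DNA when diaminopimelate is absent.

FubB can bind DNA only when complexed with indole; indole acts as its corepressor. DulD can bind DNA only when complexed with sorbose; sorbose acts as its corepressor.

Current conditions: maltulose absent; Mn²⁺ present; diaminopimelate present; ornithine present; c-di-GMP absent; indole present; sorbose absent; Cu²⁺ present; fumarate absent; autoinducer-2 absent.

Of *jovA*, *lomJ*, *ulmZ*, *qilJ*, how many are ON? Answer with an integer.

2

Mn²⁺ is present, so QilK is inactive.
Maltulose is absent, so HolV is active.
No repressor is bound and HolV is active, so *jovA* is transcribed.
→ *jovA* is ON.
Sorbose is absent, so DulD is inactive.
Indole is present, so FubB is active.
With repressor FubB bound, *kosY* is not transcribed.
So KosY is not produced.
With no repressor bound, *lomJ* is transcribed.
→ *lomJ* is ON.
Diaminopimelate is present, so KepH is inactive.
Ornithine is present, so OrvQ is active.
Required activator KepH is absent, so *ulmZ* is not transcribed.
→ *ulmZ* is OFF.
Autoinducer-2 is absent, so PurR is inactive.
c-di-GMP is absent, so NolW is inactive.
Required activator PurR is absent, so *kosE* is not transcribed.
So KosE is not produced.
Cu²⁺ is present, so IrpD is inactive.
Fumarate is absent, so HaxL is active.
Required activator IrpD is absent, so *gixF* is not transcribed.
So GixF is not produced.
Required activator KosE is absent, so *qilJ* is not transcribed.
→ *qilJ* is OFF.
2 of the 4 genes are transcribed.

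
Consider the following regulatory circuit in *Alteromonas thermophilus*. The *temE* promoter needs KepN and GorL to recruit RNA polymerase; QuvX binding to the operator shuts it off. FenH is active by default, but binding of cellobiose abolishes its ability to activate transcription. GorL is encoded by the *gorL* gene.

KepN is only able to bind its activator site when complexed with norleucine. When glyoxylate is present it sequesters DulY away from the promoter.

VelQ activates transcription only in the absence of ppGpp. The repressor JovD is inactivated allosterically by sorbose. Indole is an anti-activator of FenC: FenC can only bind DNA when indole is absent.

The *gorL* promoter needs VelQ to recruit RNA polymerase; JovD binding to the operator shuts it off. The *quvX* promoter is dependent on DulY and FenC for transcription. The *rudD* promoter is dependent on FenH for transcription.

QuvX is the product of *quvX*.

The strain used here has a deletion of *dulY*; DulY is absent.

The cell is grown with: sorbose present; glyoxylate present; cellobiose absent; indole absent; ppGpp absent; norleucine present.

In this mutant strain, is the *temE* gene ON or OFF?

ON

Norleucine is present, so KepN is active.
Sorbose is present, so JovD is inactive.
ppGpp is absent, so VelQ is active.
No repressor is bound and VelQ is active, so *gorL* is transcribed.
So GorL is produced and active.
DulY is non-functional in this strain, so it has no effect.
Indole is absent, so FenC is active.
Required activator DulY is absent, so *quvX* is not transcribed.
So QuvX is not produced.
No repressor is bound and KepN and GorL are active, so *temE* is transcribed.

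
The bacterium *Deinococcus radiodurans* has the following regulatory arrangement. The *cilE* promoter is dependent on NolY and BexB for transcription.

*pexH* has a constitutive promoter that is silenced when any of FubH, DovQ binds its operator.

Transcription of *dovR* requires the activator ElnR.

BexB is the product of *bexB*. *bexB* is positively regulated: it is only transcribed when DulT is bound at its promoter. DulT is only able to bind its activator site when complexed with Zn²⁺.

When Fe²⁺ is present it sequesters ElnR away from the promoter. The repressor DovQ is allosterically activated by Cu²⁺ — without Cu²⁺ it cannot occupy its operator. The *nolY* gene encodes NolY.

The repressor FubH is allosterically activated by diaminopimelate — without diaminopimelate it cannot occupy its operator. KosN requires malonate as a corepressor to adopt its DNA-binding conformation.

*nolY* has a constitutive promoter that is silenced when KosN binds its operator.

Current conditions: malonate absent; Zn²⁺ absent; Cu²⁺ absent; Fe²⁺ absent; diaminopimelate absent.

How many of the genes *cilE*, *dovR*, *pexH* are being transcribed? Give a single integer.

Malonate is absent, so KosN is inactive.
With no repressor bound, *nolY* is transcribed.
So NolY is produced and active.
Zn²⁺ is absent, so DulT is inactive.
Required activator DulT is absent, so *bexB* is not transcribed.
So BexB is not produced.
Required activator BexB is absent, so *cilE* is not transcribed.
→ *cilE* is OFF.
Fe²⁺ is absent, so ElnR is active.
No repressor is bound and ElnR is active, so *dovR* is transcribed.
→ *dovR* is ON.
Diaminopimelate is absent, so FubH is inactive.
Cu²⁺ is absent, so DovQ is inactive.
With no repressor bound, *pexH* is transcribed.
→ *pexH* is ON.
2 of the 3 genes are transcribed.

2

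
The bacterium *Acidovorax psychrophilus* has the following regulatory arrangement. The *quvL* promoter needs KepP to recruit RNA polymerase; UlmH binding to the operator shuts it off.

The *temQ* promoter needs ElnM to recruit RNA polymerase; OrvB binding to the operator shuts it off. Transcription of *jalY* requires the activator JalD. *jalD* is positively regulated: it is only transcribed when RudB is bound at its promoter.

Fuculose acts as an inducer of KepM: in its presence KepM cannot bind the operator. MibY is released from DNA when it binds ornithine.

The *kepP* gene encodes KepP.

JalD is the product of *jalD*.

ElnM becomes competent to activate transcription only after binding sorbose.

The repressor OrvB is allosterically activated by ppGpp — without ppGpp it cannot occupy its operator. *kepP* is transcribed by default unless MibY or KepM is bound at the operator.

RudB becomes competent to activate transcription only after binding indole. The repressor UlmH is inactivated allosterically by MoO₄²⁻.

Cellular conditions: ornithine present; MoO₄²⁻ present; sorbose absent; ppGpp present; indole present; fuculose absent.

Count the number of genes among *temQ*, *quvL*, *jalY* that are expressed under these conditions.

1

Sorbose is absent, so ElnM is inactive.
ppGpp is present, so OrvB is active.
With repressor OrvB bound, *temQ* is not transcribed.
→ *temQ* is OFF.
MoO₄²⁻ is present, so UlmH is inactive.
Ornithine is present, so MibY is inactive.
Fuculose is absent, so KepM is active.
With repressor KepM bound, *kepP* is not transcribed.
So KepP is not produced.
Required activator KepP is absent, so *quvL* is not transcribed.
→ *quvL* is OFF.
Indole is present, so RudB is active.
No repressor is bound and RudB is active, so *jalD* is transcribed.
So JalD is produced and active.
No repressor is bound and JalD is active, so *jalY* is transcribed.
→ *jalY* is ON.
1 of the 3 genes is transcribed.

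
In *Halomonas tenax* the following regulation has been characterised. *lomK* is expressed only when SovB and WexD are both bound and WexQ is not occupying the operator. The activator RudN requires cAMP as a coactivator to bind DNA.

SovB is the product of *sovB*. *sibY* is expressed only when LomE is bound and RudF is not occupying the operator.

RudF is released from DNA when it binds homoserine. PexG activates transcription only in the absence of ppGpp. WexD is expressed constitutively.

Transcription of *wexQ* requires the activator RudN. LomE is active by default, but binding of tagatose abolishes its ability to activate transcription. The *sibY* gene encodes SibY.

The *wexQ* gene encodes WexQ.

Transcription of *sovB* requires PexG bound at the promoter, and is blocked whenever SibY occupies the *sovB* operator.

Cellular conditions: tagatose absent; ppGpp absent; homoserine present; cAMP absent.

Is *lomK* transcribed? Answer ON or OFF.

Homoserine is present, so RudF is inactive.
Tagatose is absent, so LomE is active.
No repressor is bound and LomE is active, so *sibY* is transcribed.
So SibY is produced and active.
ppGpp is absent, so PexG is active.
With repressor SibY bound, *sovB* is not transcribed.
So SovB is not produced.
cAMP is absent, so RudN is inactive.
Required activator RudN is absent, so *wexQ* is not transcribed.
So WexQ is not produced.
WexD is produced constitutively and is active.
Required activator SovB is absent, so *lomK* is not transcribed.

OFF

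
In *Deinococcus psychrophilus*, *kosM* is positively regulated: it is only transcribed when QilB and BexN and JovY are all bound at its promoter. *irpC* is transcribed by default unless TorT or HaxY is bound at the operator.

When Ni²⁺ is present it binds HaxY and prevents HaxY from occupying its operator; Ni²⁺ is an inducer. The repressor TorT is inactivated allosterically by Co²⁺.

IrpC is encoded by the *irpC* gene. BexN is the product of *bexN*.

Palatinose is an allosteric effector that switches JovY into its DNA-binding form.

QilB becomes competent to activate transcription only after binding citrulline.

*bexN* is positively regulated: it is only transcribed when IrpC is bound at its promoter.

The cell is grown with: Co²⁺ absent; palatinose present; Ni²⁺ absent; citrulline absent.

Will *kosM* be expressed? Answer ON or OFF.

OFF

Citrulline is absent, so QilB is inactive.
Co²⁺ is absent, so TorT is active.
Ni²⁺ is absent, so HaxY is active.
With repressor TorT bound, *irpC* is not transcribed.
So IrpC is not produced.
Required activator IrpC is absent, so *bexN* is not transcribed.
So BexN is not produced.
Palatinose is present, so JovY is active.
Required activator QilB is absent, so *kosM* is not transcribed.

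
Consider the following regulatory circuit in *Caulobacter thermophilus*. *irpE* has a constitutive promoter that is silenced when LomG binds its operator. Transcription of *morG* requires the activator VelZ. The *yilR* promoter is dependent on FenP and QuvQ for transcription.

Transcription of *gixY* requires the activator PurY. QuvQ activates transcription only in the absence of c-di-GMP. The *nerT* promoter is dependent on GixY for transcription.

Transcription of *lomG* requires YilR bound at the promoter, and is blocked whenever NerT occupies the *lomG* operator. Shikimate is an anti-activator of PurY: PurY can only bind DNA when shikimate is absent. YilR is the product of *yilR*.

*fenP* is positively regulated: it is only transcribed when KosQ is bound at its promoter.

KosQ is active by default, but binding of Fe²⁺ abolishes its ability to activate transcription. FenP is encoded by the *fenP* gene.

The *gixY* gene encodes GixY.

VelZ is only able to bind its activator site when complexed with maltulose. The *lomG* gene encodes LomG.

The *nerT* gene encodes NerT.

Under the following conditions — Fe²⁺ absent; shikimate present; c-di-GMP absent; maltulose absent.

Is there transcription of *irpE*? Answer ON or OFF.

OFF

Shikimate is present, so PurY is inactive.
Required activator PurY is absent, so *gixY* is not transcribed.
So GixY is not produced.
Required activator GixY is absent, so *nerT* is not transcribed.
So NerT is not produced.
Fe²⁺ is absent, so KosQ is active.
No repressor is bound and KosQ is active, so *fenP* is transcribed.
So FenP is produced and active.
c-di-GMP is absent, so QuvQ is active.
No repressor is bound and FenP and QuvQ are active, so *yilR* is transcribed.
So YilR is produced and active.
No repressor is bound and YilR is active, so *lomG* is transcribed.
So LomG is produced and active.
With repressor LomG bound, *irpE* is not transcribed.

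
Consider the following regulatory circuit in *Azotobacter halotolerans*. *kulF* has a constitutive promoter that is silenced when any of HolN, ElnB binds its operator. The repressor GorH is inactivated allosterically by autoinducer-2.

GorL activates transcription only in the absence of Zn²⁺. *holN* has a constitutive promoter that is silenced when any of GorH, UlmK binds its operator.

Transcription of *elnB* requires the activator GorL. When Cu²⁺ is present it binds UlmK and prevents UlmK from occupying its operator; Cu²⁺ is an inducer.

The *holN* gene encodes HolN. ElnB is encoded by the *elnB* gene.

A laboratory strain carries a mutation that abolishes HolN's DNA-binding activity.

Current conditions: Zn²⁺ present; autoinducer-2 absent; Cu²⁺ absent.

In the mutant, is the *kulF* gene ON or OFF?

HolN is non-functional in this strain, so it has no effect.
Zn²⁺ is present, so GorL is inactive.
Required activator GorL is absent, so *elnB* is not transcribed.
So ElnB is not produced.
With no repressor bound, *kulF* is transcribed.

ON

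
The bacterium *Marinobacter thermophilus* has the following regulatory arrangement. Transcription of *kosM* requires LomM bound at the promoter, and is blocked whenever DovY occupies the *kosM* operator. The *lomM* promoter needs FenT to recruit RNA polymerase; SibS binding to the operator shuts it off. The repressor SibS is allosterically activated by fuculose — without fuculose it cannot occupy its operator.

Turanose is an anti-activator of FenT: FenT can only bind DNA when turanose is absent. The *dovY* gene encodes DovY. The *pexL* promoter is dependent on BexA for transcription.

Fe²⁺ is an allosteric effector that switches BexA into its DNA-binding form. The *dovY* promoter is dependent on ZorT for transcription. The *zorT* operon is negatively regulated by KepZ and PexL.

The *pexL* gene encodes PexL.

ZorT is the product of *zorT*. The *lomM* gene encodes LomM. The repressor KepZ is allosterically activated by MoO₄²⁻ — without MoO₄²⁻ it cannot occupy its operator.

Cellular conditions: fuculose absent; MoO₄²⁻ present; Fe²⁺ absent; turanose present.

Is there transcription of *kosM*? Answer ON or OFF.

OFF

Turanose is present, so FenT is inactive.
Fuculose is absent, so SibS is inactive.
Required activator FenT is absent, so *lomM* is not transcribed.
So LomM is not produced.
MoO₄²⁻ is present, so KepZ is active.
Fe²⁺ is absent, so BexA is inactive.
Required activator BexA is absent, so *pexL* is not transcribed.
So PexL is not produced.
With repressor KepZ bound, *zorT* is not transcribed.
So ZorT is not produced.
Required activator ZorT is absent, so *dovY* is not transcribed.
So DovY is not produced.
Required activator LomM is absent, so *kosM* is not transcribed.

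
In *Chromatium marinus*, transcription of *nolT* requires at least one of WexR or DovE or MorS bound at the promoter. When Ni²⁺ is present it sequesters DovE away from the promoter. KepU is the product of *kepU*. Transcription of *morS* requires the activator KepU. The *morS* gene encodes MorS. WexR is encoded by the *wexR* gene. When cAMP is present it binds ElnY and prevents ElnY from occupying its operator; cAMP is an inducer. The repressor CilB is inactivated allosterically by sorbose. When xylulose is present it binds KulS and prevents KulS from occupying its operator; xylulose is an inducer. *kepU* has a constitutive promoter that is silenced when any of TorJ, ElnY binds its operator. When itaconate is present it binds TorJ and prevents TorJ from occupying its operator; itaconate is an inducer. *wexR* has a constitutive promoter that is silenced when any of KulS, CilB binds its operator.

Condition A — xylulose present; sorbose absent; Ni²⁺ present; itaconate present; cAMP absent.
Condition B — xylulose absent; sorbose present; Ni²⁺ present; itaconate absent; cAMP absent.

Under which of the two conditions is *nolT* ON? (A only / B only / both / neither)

neither

Condition A:
Xylulose is present, so KulS is inactive.
Sorbose is absent, so CilB is active.
With repressor CilB bound, *wexR* is not transcribed.
So WexR is not produced.
Ni²⁺ is present, so DovE is inactive.
Itaconate is present, so TorJ is inactive.
cAMP is absent, so ElnY is active.
With repressor ElnY bound, *kepU* is not transcribed.
So KepU is not produced.
Required activator KepU is absent, so *morS* is not transcribed.
So MorS is not produced.
No activator is available at the *nolT* promoter, so *nolT* is not transcribed.
→ *nolT* is OFF in A.
Condition B:
Xylulose is absent, so KulS is active.
Sorbose is present, so CilB is inactive.
With repressor KulS bound, *wexR* is not transcribed.
So WexR is not produced.
Ni²⁺ is present, so DovE is inactive.
Itaconate is absent, so TorJ is active.
cAMP is absent, so ElnY is active.
With repressor TorJ bound, *kepU* is not transcribed.
So KepU is not produced.
Required activator KepU is absent, so *morS* is not transcribed.
So MorS is not produced.
No activator is available at the *nolT* promoter, so *nolT* is not transcribed.
→ *nolT* is OFF in B.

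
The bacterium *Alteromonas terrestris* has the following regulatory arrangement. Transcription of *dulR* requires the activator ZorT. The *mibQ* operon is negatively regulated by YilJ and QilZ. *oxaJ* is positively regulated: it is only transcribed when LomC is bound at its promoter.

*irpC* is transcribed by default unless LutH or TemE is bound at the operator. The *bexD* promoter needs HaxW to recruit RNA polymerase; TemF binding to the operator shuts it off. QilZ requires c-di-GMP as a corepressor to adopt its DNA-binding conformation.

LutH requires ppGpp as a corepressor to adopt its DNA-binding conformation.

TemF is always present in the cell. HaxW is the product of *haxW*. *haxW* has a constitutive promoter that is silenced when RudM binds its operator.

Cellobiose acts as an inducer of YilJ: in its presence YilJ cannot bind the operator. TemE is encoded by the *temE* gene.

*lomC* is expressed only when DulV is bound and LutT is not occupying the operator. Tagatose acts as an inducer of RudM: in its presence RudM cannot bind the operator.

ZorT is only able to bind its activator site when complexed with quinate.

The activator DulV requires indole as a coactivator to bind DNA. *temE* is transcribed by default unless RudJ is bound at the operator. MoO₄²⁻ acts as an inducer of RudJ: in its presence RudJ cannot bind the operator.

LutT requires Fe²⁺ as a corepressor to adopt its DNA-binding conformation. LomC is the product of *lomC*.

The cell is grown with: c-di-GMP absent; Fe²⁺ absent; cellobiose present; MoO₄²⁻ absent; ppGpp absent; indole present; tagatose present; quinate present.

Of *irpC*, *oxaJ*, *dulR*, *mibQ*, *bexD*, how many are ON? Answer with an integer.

ppGpp is absent, so LutH is inactive.
MoO₄²⁻ is absent, so RudJ is active.
With repressor RudJ bound, *temE* is not transcribed.
So TemE is not produced.
With no repressor bound, *irpC* is transcribed.
→ *irpC* is ON.
Indole is present, so DulV is active.
Fe²⁺ is absent, so LutT is inactive.
No repressor is bound and DulV is active, so *lomC* is transcribed.
So LomC is produced and active.
No repressor is bound and LomC is active, so *oxaJ* is transcribed.
→ *oxaJ* is ON.
Quinate is present, so ZorT is active.
No repressor is bound and ZorT is active, so *dulR* is transcribed.
→ *dulR* is ON.
Cellobiose is present, so YilJ is inactive.
c-di-GMP is absent, so QilZ is inactive.
With no repressor bound, *mibQ* is transcribed.
→ *mibQ* is ON.
Tagatose is present, so RudM is inactive.
With no repressor bound, *haxW* is transcribed.
So HaxW is produced and active.
TemF is produced constitutively and is active.
With repressor TemF bound, *bexD* is not transcribed.
→ *bexD* is OFF.
4 of the 5 genes are transcribed.

4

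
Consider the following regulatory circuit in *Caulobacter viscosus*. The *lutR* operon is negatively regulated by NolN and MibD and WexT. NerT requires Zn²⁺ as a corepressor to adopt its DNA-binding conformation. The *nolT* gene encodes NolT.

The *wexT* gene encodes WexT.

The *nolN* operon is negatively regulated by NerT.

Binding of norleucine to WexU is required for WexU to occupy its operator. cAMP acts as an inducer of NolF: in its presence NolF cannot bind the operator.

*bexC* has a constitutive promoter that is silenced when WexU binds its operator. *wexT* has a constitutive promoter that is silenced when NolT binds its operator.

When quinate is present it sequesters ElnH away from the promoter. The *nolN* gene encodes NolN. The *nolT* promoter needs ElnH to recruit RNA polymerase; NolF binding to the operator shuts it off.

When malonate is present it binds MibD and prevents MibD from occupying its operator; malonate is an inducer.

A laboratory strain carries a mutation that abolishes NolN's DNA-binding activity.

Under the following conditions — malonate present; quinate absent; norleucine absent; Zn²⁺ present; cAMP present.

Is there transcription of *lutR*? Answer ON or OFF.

ON

NolN is non-functional in this strain, so it has no effect.
Malonate is present, so MibD is inactive.
Quinate is absent, so ElnH is active.
cAMP is present, so NolF is inactive.
No repressor is bound and ElnH is active, so *nolT* is transcribed.
So NolT is produced and active.
With repressor NolT bound, *wexT* is not transcribed.
So WexT is not produced.
With no repressor bound, *lutR* is transcribed.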